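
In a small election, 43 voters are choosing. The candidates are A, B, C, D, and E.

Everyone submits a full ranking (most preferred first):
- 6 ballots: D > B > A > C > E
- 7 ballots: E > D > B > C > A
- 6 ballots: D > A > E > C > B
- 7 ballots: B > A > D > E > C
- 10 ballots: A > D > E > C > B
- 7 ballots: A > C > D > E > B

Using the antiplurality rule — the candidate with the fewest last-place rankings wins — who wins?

D

Last-place votes: A 7, B 23, C 7, D 0, E 6.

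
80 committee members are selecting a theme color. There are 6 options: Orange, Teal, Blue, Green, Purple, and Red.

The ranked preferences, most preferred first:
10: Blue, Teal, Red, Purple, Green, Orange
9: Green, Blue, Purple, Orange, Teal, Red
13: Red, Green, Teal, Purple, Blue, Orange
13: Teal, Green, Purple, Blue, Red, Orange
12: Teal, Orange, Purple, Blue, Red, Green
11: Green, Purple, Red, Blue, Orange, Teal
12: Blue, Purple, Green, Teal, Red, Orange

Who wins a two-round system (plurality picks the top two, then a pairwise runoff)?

Blue

Round 1 first-place votes: Orange 0, Teal 25, Blue 22, Green 20, Purple 0, Red 13. Teal and Blue advance.
Runoff: Teal is ranked above Blue on 38 ballots, Blue above Teal on 42.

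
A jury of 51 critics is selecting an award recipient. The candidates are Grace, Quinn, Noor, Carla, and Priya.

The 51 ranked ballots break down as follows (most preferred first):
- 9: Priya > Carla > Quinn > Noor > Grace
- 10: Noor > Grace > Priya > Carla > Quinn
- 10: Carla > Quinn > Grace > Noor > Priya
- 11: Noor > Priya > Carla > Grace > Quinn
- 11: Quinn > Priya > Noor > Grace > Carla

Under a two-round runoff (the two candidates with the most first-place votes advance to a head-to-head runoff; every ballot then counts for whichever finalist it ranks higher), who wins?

Round 1 first-place votes: Grace 0, Quinn 11, Noor 21, Carla 10, Priya 9. Noor and Quinn advance.
Runoff: Noor is ranked above Quinn on 21 ballots, Quinn above Noor on 30.

Quinn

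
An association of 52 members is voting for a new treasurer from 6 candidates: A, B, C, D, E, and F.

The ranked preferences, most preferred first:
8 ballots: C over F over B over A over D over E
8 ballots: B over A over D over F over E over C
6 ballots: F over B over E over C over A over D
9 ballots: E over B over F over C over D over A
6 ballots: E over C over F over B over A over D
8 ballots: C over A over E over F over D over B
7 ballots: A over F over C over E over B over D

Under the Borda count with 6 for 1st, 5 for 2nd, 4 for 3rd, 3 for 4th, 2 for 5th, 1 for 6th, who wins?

A: 8×3 + 8×5 + 6×2 + 9×1 + 6×2 + 8×5 + 7×6 = 179
B: 8×4 + 8×6 + 6×5 + 9×5 + 6×3 + 8×1 + 7×2 = 195
C: 8×6 + 8×1 + 6×3 + 9×3 + 6×5 + 8×6 + 7×4 = 207
D: 8×2 + 8×4 + 6×1 + 9×2 + 6×1 + 8×2 + 7×1 = 101
E: 8×1 + 8×2 + 6×4 + 9×6 + 6×6 + 8×4 + 7×3 = 191
F: 8×5 + 8×3 + 6×6 + 9×4 + 6×4 + 8×3 + 7×5 = 219

F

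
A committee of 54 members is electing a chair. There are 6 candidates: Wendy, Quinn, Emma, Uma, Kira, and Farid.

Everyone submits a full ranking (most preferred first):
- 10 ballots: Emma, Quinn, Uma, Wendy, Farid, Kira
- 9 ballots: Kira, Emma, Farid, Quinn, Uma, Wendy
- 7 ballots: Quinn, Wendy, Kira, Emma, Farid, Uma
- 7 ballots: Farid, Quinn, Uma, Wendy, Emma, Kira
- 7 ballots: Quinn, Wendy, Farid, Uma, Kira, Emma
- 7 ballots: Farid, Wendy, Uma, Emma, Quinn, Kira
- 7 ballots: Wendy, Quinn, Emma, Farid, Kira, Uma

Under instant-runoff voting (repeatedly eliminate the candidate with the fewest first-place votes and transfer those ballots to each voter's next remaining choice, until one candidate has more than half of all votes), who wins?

Quinn

Round 1: Wendy 7, Quinn 14, Emma 10, Uma 0, Kira 9, Farid 14. Uma eliminated.
Round 2: Wendy 7, Quinn 14, Emma 10, Kira 9, Farid 14. Wendy eliminated.
Round 3: Quinn 21, Emma 10, Kira 9, Farid 14. Kira eliminated.
Round 4: Quinn 21, Emma 19, Farid 14. Farid eliminated.
Round 5: Quinn 28, Emma 26. Quinn has a majority (≥28).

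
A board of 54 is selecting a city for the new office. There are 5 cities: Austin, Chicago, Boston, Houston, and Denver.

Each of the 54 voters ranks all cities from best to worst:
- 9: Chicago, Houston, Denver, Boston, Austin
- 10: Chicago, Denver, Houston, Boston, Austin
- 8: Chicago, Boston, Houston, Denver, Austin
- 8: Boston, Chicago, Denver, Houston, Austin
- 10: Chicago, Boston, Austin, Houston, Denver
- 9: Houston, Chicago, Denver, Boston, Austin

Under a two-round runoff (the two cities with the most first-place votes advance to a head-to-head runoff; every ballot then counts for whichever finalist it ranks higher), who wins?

Round 1 first-place votes: Austin 0, Chicago 37, Boston 8, Houston 9, Denver 0. Chicago and Houston advance.
Runoff: Chicago is ranked above Houston on 45 ballots, Houston above Chicago on 9.

Chicago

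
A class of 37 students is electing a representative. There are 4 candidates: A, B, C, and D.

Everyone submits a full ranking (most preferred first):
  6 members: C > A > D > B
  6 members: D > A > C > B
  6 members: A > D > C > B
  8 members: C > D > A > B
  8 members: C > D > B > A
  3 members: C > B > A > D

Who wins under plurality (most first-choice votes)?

C

First-place votes: A 6, B 0, C 25, D 6.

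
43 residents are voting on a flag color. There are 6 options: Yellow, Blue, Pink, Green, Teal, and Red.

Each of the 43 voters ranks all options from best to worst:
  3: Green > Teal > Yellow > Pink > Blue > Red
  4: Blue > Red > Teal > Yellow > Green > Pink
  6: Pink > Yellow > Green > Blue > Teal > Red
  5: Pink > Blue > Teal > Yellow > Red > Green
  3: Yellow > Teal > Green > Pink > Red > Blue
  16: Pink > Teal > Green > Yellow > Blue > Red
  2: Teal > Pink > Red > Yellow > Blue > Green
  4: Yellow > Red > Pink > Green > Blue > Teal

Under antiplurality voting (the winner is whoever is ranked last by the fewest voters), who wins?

Yellow

Last-place votes: Yellow 0, Blue 3, Pink 4, Green 7, Teal 4, Red 25.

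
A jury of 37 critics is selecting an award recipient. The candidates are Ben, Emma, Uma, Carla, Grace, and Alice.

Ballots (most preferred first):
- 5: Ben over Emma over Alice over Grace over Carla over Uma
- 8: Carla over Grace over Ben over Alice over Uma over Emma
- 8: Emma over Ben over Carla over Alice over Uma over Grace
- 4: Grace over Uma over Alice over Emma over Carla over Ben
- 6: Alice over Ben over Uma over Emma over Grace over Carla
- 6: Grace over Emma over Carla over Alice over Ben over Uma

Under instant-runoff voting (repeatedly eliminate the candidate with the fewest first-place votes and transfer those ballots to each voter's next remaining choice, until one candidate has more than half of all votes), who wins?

Round 1: Ben 5, Emma 8, Uma 0, Carla 8, Grace 10, Alice 6. Uma eliminated.
Round 2: Ben 5, Emma 8, Carla 8, Grace 10, Alice 6. Ben eliminated.
Round 3: Emma 13, Carla 8, Grace 10, Alice 6. Alice eliminated.
Round 4: Emma 19, Carla 8, Grace 10. Emma has a majority (≥19).

Emma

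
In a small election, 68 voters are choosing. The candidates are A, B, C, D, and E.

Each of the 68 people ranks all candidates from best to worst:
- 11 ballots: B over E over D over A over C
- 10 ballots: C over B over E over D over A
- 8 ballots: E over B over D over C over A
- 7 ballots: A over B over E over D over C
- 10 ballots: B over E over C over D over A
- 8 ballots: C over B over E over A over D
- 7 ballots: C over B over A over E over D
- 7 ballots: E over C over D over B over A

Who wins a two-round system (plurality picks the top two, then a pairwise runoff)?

Round 1 first-place votes: A 7, B 21, C 25, D 0, E 15. C and B advance.
Runoff: C is ranked above B on 32 ballots, B above C on 36.

B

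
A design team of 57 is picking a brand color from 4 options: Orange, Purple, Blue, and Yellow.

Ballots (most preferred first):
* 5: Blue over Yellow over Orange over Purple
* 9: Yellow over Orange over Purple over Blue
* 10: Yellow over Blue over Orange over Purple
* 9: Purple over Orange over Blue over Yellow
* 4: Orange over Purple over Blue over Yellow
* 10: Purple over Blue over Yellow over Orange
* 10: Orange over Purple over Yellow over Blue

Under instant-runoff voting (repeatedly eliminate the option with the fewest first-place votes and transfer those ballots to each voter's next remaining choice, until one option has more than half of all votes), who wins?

Round 1: Orange 14, Purple 19, Blue 5, Yellow 19. Blue eliminated.
Round 2: Orange 14, Purple 19, Yellow 24. Orange eliminated.
Round 3: Purple 33, Yellow 24. Purple has a majority (≥29).

Purple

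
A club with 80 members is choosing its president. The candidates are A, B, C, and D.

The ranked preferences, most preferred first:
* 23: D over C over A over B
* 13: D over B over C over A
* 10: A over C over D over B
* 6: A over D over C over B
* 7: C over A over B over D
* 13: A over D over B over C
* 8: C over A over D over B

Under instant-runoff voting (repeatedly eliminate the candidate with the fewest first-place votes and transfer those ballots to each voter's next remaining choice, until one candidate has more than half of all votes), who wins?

Round 1: A 29, B 0, C 15, D 36. B eliminated.
Round 2: A 29, C 15, D 36. C eliminated.
Round 3: A 44, D 36. A has a majority (≥41).

A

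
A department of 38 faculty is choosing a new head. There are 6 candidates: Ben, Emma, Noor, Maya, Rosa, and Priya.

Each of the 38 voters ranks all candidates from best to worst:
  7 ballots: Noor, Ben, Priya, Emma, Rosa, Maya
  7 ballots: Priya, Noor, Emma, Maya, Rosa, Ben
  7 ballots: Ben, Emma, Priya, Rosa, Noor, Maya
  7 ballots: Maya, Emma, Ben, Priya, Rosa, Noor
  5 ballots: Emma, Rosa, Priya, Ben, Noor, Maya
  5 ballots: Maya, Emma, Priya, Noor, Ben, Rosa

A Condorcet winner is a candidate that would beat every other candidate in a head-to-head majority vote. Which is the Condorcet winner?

Emma vs Ben: 24–14
Emma vs Noor: 24–14
Emma vs Maya: 26–12
Emma vs Rosa: 38–0
Emma vs Priya: 24–14
Emma beats every other candidate.

Emma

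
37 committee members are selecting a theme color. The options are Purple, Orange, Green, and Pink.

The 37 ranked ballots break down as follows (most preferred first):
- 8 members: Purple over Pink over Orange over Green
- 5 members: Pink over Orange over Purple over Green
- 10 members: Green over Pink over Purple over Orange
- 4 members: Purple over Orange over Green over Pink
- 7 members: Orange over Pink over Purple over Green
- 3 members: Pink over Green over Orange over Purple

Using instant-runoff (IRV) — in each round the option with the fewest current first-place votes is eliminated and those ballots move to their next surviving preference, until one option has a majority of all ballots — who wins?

Pink

Round 1: Purple 12, Orange 7, Green 10, Pink 8. Orange eliminated.
Round 2: Purple 12, Green 10, Pink 15. Green eliminated.
Round 3: Purple 12, Pink 25. Pink has a majority (≥19).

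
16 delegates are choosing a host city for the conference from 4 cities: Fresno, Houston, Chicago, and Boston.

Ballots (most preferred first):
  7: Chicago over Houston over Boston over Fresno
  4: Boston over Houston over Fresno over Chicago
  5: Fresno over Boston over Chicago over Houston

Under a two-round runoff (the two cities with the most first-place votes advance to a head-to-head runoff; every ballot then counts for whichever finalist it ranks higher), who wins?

Round 1 first-place votes: Fresno 5, Houston 0, Chicago 7, Boston 4. Chicago and Fresno advance.
Runoff: Chicago is ranked above Fresno on 7 ballots, Fresno above Chicago on 9.

Fresno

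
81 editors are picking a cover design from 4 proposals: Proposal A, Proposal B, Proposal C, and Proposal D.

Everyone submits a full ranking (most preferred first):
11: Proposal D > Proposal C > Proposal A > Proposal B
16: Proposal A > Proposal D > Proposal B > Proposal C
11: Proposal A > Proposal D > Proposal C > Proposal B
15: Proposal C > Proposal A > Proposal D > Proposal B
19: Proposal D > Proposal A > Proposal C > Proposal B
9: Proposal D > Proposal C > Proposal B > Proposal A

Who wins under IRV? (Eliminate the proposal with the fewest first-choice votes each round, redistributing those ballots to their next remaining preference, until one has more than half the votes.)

Proposal A

Round 1: Proposal A 27, Proposal B 0, Proposal C 15, Proposal D 39. Proposal B eliminated.
Round 2: Proposal A 27, Proposal C 15, Proposal D 39. Proposal C eliminated.
Round 3: Proposal A 42, Proposal D 39. Proposal A has a majority (≥41).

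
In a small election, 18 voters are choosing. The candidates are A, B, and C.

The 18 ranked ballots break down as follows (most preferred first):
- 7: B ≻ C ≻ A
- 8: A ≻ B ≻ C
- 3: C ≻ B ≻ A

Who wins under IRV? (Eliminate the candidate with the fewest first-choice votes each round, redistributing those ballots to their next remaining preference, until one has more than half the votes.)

B

Round 1: A 8, B 7, C 3. C eliminated.
Round 2: A 8, B 10. B has a majority (≥10).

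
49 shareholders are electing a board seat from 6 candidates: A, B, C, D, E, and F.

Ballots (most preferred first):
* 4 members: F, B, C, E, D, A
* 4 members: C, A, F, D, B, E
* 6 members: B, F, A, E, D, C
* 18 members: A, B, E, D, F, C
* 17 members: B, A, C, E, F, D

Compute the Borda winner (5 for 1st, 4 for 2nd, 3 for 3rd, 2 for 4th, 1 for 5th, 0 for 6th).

B

A: 4×0 + 4×4 + 6×3 + 18×5 + 17×4 = 192
B: 4×4 + 4×1 + 6×5 + 18×4 + 17×5 = 207
C: 4×3 + 4×5 + 6×0 + 18×0 + 17×3 = 83
D: 4×1 + 4×2 + 6×1 + 18×2 + 17×0 = 54
E: 4×2 + 4×0 + 6×2 + 18×3 + 17×2 = 108
F: 4×5 + 4×3 + 6×4 + 18×1 + 17×1 = 91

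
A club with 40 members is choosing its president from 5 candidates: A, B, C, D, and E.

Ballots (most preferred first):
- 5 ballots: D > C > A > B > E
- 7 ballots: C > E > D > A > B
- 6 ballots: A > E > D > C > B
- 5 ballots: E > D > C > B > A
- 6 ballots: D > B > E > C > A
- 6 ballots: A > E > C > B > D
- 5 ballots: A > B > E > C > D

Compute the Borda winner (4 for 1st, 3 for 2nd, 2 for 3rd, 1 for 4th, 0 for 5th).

A: 5×2 + 7×1 + 6×4 + 5×0 + 6×0 + 6×4 + 5×4 = 85
B: 5×1 + 7×0 + 6×0 + 5×1 + 6×3 + 6×1 + 5×3 = 49
C: 5×3 + 7×4 + 6×1 + 5×2 + 6×1 + 6×2 + 5×1 = 82
D: 5×4 + 7×2 + 6×2 + 5×3 + 6×4 + 6×0 + 5×0 = 85
E: 5×0 + 7×3 + 6×3 + 5×4 + 6×2 + 6×3 + 5×2 = 99

E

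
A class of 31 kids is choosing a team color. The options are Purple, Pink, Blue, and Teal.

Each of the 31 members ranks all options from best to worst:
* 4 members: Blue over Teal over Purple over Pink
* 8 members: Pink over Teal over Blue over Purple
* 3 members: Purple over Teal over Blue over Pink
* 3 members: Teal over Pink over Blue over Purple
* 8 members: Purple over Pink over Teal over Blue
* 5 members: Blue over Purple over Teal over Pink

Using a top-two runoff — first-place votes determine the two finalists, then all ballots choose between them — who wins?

Round 1 first-place votes: Purple 11, Pink 8, Blue 9, Teal 3. Purple and Blue advance.
Runoff: Purple is ranked above Blue on 11 ballots, Blue above Purple on 20.

Blue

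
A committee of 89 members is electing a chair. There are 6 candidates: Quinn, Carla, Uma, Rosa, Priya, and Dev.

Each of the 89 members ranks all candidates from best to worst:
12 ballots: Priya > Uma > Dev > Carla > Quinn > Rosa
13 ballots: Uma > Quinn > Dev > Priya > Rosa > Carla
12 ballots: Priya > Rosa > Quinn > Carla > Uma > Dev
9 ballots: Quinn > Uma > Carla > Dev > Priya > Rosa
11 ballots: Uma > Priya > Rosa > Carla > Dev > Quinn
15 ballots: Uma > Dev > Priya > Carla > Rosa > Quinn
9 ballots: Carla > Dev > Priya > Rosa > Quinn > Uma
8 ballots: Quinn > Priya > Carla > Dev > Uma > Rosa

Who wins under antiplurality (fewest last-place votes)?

Last-place votes: Quinn 26, Carla 13, Uma 9, Rosa 29, Priya 0, Dev 12.

Priya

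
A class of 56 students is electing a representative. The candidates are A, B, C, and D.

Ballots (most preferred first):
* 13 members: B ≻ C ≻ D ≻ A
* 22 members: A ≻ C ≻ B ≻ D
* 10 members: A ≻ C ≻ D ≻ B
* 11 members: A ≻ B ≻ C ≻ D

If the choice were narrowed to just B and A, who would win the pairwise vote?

A

B is ranked above A on 13 ballots; A above B on 43.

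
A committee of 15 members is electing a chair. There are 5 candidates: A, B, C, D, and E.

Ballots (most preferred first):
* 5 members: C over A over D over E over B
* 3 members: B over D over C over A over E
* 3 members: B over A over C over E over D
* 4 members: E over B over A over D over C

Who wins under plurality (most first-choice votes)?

First-place votes: A 0, B 6, C 5, D 0, E 4.

B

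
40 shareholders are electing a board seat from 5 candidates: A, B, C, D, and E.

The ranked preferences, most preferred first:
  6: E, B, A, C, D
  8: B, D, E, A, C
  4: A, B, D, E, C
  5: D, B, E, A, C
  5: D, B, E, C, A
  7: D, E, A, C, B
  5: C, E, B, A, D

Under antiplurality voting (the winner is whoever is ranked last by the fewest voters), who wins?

Last-place votes: A 5, B 7, C 17, D 11, E 0.

E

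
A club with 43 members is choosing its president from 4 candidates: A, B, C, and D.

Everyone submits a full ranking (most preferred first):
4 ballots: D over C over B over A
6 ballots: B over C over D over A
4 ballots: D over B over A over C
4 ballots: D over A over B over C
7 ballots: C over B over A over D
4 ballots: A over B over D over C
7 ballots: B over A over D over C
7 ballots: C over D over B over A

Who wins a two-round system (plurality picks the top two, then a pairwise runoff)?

Round 1 first-place votes: A 4, B 13, C 14, D 12. C and B advance.
Runoff: C is ranked above B on 18 ballots, B above C on 25.

B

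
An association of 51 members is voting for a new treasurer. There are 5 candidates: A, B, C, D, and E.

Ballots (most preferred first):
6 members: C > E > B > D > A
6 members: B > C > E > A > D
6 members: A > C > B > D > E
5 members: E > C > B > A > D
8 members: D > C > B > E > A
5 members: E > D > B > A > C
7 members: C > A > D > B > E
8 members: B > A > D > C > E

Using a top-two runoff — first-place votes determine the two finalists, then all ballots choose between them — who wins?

C

Round 1 first-place votes: A 6, B 14, C 13, D 8, E 10. B and C advance.
Runoff: B is ranked above C on 19 ballots, C above B on 32.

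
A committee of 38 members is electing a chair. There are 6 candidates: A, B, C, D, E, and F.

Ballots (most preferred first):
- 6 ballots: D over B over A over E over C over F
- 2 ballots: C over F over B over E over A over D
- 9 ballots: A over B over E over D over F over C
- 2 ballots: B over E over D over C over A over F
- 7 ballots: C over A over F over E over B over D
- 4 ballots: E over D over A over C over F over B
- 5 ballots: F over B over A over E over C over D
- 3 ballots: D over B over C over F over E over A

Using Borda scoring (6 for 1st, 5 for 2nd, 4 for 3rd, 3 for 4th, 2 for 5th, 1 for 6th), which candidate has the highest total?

A

A: 6×4 + 2×2 + 9×6 + 2×2 + 7×5 + 4×4 + 5×4 + 3×1 = 160
B: 6×5 + 2×4 + 9×5 + 2×6 + 7×2 + 4×1 + 5×5 + 3×5 = 153
C: 6×2 + 2×6 + 9×1 + 2×3 + 7×6 + 4×3 + 5×2 + 3×4 = 115
D: 6×6 + 2×1 + 9×3 + 2×4 + 7×1 + 4×5 + 5×1 + 3×6 = 123
E: 6×3 + 2×3 + 9×4 + 2×5 + 7×3 + 4×6 + 5×3 + 3×2 = 136
F: 6×1 + 2×5 + 9×2 + 2×1 + 7×4 + 4×2 + 5×6 + 3×3 = 111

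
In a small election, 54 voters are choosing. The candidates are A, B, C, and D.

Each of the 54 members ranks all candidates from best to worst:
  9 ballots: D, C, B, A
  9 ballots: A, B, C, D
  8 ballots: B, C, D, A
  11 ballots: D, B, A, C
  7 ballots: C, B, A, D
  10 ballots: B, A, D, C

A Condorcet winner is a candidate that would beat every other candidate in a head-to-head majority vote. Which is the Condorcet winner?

B

B vs A: 45–9
B vs C: 38–16
B vs D: 34–20
B beats every other candidate.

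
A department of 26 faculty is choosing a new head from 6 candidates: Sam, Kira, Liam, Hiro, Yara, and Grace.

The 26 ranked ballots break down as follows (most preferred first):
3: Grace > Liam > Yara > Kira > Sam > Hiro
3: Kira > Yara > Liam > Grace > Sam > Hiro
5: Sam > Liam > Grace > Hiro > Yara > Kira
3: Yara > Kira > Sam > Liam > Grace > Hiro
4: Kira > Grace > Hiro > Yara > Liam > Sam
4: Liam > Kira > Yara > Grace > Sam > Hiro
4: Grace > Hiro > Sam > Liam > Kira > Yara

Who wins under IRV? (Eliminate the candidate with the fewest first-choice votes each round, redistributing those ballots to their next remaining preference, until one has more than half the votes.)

Round 1: Sam 5, Kira 7, Liam 4, Hiro 0, Yara 3, Grace 7. Hiro eliminated.
Round 2: Sam 5, Kira 7, Liam 4, Yara 3, Grace 7. Yara eliminated.
Round 3: Sam 5, Kira 10, Liam 4, Grace 7. Liam eliminated.
Round 4: Sam 5, Kira 14, Grace 7. Kira has a majority (≥14).

Kira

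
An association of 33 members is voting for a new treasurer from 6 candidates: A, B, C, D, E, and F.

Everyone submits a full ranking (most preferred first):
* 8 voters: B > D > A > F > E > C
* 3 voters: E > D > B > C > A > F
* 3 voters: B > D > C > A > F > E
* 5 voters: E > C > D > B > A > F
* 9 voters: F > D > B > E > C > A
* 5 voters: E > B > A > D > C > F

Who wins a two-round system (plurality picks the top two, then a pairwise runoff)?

B

Round 1 first-place votes: A 0, B 11, C 0, D 0, E 13, F 9. E and B advance.
Runoff: E is ranked above B on 13 ballots, B above E on 20.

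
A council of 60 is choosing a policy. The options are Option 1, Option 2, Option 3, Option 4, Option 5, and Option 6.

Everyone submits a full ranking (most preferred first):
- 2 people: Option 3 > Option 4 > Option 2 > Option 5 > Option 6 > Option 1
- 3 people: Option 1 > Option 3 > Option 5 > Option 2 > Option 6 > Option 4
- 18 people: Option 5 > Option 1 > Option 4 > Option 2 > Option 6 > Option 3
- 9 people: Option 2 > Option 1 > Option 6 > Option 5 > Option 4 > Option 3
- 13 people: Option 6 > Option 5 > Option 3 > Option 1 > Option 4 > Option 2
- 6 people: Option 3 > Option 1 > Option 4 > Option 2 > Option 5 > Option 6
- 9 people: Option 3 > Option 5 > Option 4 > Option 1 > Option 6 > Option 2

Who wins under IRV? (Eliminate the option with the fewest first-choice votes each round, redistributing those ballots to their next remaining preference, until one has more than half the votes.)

Option 6

Round 1: Option 1 3, Option 2 9, Option 3 17, Option 4 0, Option 5 18, Option 6 13. Option 4 eliminated.
Round 2: Option 1 3, Option 2 9, Option 3 17, Option 5 18, Option 6 13. Option 1 eliminated.
Round 3: Option 2 9, Option 3 20, Option 5 18, Option 6 13. Option 2 eliminated.
Round 4: Option 3 20, Option 5 18, Option 6 22. Option 5 eliminated.
Round 5: Option 3 20, Option 6 40. Option 6 has a majority (≥31).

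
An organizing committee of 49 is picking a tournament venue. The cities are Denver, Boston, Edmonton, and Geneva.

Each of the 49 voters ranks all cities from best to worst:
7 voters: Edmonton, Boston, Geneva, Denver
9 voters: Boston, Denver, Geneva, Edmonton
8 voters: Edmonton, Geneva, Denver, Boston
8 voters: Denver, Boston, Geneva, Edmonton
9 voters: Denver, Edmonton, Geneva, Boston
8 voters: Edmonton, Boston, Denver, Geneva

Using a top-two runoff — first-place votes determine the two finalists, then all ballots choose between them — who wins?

Round 1 first-place votes: Denver 17, Boston 9, Edmonton 23, Geneva 0. Edmonton and Denver advance.
Runoff: Edmonton is ranked above Denver on 23 ballots, Denver above Edmonton on 26.

Denver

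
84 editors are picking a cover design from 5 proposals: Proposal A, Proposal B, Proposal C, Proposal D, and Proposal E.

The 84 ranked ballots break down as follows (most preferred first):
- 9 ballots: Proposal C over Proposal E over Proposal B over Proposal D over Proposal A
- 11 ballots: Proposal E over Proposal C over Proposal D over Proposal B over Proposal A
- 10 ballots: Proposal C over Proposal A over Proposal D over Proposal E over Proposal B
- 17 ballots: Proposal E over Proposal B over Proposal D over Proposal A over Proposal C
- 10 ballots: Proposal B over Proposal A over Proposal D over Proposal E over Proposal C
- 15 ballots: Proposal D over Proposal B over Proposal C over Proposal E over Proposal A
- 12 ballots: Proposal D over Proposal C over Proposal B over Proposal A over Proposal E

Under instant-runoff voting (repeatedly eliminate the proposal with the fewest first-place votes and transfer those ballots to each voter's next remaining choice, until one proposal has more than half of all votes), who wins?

Round 1: Proposal A 0, Proposal B 10, Proposal C 19, Proposal D 27, Proposal E 28. Proposal A eliminated.
Round 2: Proposal B 10, Proposal C 19, Proposal D 27, Proposal E 28. Proposal B eliminated.
Round 3: Proposal C 19, Proposal D 37, Proposal E 28. Proposal C eliminated.
Round 4: Proposal D 47, Proposal E 37. Proposal D has a majority (≥43).

Proposal D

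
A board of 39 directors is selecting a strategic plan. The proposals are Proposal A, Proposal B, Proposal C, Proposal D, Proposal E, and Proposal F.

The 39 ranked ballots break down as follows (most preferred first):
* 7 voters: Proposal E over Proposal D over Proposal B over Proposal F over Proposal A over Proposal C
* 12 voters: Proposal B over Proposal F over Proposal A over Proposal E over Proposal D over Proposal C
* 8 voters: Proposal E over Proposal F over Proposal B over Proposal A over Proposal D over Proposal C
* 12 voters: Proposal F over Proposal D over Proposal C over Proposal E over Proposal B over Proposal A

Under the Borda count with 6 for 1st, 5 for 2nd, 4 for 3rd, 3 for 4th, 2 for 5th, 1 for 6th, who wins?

Proposal A: 7×2 + 12×4 + 8×3 + 12×1 = 98
Proposal B: 7×4 + 12×6 + 8×4 + 12×2 = 156
Proposal C: 7×1 + 12×1 + 8×1 + 12×4 = 75
Proposal D: 7×5 + 12×2 + 8×2 + 12×5 = 135
Proposal E: 7×6 + 12×3 + 8×6 + 12×3 = 162
Proposal F: 7×3 + 12×5 + 8×5 + 12×6 = 193

Proposal F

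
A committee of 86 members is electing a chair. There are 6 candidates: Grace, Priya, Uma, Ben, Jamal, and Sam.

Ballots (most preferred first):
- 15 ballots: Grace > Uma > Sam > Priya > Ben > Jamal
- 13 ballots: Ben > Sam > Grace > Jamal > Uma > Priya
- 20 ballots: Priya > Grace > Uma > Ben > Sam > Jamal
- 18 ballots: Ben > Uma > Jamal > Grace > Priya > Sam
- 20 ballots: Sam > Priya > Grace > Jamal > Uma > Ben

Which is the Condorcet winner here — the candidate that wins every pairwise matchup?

Grace

Grace vs Priya: 46–40
Grace vs Uma: 68–18
Grace vs Ben: 55–31
Grace vs Jamal: 68–18
Grace vs Sam: 53–33
Grace beats every other candidate.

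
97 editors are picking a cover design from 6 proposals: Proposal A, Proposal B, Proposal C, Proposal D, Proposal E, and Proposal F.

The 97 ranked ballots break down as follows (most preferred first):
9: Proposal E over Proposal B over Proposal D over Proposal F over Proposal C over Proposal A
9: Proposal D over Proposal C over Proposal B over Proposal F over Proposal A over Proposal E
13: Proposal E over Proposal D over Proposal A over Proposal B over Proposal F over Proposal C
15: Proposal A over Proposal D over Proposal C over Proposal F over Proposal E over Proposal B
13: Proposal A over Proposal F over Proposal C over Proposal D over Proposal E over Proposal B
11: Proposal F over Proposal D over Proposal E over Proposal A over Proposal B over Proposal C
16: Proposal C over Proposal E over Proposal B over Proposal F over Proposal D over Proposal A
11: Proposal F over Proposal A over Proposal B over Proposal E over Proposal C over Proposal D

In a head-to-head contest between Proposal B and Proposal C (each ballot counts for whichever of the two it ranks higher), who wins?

Proposal C

Proposal B is ranked above Proposal C on 44 ballots; Proposal C above Proposal B on 53.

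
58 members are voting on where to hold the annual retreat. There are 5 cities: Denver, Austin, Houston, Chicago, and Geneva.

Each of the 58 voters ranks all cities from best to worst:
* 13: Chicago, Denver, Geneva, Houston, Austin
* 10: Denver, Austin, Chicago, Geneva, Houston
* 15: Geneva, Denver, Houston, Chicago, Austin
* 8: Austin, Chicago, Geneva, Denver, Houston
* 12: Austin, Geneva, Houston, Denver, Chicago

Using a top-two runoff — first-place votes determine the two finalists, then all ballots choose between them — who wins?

Round 1 first-place votes: Denver 10, Austin 20, Houston 0, Chicago 13, Geneva 15. Austin and Geneva advance.
Runoff: Austin is ranked above Geneva on 30 ballots, Geneva above Austin on 28.

Austin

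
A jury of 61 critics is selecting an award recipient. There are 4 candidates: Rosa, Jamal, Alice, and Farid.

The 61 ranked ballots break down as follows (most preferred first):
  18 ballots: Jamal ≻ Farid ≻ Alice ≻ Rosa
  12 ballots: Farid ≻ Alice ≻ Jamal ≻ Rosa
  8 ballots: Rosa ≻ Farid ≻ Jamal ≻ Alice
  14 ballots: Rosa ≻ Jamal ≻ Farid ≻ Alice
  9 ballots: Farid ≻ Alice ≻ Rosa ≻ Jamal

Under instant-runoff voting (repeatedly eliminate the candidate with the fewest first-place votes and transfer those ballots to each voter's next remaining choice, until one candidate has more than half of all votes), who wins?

Round 1: Rosa 22, Jamal 18, Alice 0, Farid 21. Alice eliminated.
Round 2: Rosa 22, Jamal 18, Farid 21. Jamal eliminated.
Round 3: Rosa 22, Farid 39. Farid has a majority (≥31).

Farid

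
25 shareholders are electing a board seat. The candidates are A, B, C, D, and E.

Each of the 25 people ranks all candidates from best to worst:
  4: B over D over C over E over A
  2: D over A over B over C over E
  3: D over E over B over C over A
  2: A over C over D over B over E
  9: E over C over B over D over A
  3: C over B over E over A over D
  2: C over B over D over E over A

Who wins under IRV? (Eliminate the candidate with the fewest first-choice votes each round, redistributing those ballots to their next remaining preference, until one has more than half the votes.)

D

Round 1: A 2, B 4, C 5, D 5, E 9. A eliminated.
Round 2: B 4, C 7, D 5, E 9. B eliminated.
Round 3: C 7, D 9, E 9. C eliminated.
Round 4: D 13, E 12. D has a majority (≥13).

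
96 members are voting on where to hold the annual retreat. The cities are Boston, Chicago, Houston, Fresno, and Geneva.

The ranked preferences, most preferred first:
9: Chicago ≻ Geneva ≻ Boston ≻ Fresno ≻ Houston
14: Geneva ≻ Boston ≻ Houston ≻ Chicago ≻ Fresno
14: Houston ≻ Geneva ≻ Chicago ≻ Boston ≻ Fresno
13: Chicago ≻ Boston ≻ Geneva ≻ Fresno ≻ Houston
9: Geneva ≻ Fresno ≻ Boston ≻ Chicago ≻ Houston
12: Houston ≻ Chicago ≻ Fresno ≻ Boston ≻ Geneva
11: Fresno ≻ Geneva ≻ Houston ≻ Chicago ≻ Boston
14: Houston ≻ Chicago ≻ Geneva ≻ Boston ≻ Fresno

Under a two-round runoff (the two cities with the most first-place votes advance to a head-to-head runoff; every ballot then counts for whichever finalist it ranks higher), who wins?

Geneva

Round 1 first-place votes: Boston 0, Chicago 22, Houston 40, Fresno 11, Geneva 23. Houston and Geneva advance.
Runoff: Houston is ranked above Geneva on 40 ballots, Geneva above Houston on 56.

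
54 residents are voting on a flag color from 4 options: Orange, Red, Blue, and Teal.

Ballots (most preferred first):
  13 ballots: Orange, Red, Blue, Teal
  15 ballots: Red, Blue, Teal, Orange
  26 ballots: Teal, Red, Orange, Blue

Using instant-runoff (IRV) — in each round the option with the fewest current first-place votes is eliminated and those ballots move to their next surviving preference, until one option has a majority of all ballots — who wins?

Red

Round 1: Orange 13, Red 15, Blue 0, Teal 26. Blue eliminated.
Round 2: Orange 13, Red 15, Teal 26. Orange eliminated.
Round 3: Red 28, Teal 26. Red has a majority (≥28).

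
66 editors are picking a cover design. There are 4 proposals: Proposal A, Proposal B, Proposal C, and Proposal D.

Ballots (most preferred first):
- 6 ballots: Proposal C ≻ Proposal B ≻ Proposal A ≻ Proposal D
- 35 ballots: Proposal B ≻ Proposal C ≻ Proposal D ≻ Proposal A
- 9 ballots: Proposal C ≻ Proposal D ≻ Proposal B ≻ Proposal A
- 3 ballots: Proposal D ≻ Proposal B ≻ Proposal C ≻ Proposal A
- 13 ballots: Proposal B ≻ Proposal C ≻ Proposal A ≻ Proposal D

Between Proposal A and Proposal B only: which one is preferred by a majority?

Proposal B

Proposal A is ranked above Proposal B on 0 ballots; Proposal B above Proposal A on 66.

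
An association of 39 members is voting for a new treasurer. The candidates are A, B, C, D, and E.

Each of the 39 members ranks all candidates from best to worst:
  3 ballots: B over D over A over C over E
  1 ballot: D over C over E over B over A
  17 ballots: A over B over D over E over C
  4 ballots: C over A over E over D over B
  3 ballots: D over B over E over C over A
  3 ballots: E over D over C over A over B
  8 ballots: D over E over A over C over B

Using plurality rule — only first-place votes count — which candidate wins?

A

First-place votes: A 17, B 3, C 4, D 12, E 3.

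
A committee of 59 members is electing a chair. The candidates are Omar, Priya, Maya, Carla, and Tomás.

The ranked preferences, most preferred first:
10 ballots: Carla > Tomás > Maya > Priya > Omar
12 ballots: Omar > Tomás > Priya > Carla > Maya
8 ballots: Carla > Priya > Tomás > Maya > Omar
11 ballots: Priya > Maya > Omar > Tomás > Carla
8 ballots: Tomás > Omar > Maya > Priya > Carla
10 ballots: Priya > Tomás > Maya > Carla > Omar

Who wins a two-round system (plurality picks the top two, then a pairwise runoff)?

Priya

Round 1 first-place votes: Omar 12, Priya 21, Maya 0, Carla 18, Tomás 8. Priya and Carla advance.
Runoff: Priya is ranked above Carla on 41 ballots, Carla above Priya on 18.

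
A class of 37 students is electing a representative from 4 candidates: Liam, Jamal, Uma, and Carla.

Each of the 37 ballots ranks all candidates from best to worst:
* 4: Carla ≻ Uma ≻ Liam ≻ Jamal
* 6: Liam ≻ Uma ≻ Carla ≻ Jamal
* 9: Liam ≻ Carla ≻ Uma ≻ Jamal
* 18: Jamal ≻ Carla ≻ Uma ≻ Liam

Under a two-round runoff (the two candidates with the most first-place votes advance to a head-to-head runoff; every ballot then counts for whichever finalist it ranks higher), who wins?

Liam

Round 1 first-place votes: Liam 15, Jamal 18, Uma 0, Carla 4. Jamal and Liam advance.
Runoff: Jamal is ranked above Liam on 18 ballots, Liam above Jamal on 19.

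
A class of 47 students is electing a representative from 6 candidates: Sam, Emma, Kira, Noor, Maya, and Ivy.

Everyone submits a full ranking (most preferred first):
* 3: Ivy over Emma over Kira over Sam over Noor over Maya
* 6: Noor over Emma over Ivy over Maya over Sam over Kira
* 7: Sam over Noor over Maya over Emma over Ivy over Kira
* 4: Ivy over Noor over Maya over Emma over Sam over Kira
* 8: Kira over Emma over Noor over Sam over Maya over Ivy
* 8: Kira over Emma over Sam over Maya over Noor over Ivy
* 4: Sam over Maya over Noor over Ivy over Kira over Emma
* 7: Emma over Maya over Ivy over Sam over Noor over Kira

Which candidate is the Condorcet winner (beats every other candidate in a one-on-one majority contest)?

Emma

Emma vs Sam: 36–11
Emma vs Kira: 27–20
Emma vs Noor: 26–21
Emma vs Maya: 32–15
Emma vs Ivy: 36–11
Emma beats every other candidate.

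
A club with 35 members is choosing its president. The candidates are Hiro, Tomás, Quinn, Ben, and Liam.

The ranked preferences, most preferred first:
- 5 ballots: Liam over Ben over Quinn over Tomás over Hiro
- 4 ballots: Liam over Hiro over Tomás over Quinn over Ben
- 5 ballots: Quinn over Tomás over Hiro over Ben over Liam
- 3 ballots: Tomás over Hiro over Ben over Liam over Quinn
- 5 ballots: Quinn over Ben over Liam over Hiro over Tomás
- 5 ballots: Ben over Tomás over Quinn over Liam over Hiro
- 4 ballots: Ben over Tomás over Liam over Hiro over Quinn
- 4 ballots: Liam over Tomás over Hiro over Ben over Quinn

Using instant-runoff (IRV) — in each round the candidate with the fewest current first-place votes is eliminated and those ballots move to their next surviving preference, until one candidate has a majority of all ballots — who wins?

Ben

Round 1: Hiro 0, Tomás 3, Quinn 10, Ben 9, Liam 13. Hiro eliminated.
Round 2: Tomás 3, Quinn 10, Ben 9, Liam 13. Tomás eliminated.
Round 3: Quinn 10, Ben 12, Liam 13. Quinn eliminated.
Round 4: Ben 22, Liam 13. Ben has a majority (≥18).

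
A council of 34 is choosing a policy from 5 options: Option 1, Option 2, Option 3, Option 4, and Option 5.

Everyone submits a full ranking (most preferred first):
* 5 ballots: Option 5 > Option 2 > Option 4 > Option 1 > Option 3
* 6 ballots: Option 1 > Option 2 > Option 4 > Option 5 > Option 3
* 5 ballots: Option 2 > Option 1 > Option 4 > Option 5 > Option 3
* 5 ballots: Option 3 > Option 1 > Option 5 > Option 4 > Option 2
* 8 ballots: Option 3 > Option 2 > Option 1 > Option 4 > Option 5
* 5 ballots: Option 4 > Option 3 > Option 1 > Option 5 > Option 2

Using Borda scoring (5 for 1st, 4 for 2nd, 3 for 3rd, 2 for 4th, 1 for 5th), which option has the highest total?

Option 1: 5×2 + 6×5 + 5×4 + 5×4 + 8×3 + 5×3 = 119
Option 2: 5×4 + 6×4 + 5×5 + 5×1 + 8×4 + 5×1 = 111
Option 3: 5×1 + 6×1 + 5×1 + 5×5 + 8×5 + 5×4 = 101
Option 4: 5×3 + 6×3 + 5×3 + 5×2 + 8×2 + 5×5 = 99
Option 5: 5×5 + 6×2 + 5×2 + 5×3 + 8×1 + 5×2 = 80

Option 1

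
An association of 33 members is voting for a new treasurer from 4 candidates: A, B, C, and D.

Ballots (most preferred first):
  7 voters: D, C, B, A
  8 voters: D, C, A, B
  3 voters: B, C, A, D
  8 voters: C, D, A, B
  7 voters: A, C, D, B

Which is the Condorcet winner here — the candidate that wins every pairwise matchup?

C vs A: 26–7
C vs B: 30–3
C vs D: 18–15
C beats every other candidate.

C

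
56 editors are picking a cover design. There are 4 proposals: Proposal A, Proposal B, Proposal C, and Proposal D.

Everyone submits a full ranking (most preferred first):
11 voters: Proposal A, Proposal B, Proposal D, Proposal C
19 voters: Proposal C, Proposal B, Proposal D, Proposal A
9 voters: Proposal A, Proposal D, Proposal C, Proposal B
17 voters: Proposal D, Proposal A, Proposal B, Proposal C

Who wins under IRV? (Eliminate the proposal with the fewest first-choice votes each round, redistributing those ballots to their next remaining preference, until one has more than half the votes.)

Round 1: Proposal A 20, Proposal B 0, Proposal C 19, Proposal D 17. Proposal B eliminated.
Round 2: Proposal A 20, Proposal C 19, Proposal D 17. Proposal D eliminated.
Round 3: Proposal A 37, Proposal C 19. Proposal A has a majority (≥29).

Proposal A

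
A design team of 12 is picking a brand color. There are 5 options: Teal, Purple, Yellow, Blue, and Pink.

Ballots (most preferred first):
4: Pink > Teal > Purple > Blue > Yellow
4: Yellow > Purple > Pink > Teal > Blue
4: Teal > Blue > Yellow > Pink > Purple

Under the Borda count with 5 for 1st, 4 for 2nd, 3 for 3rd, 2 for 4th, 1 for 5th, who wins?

Teal

Teal: 4×4 + 4×2 + 4×5 = 44
Purple: 4×3 + 4×4 + 4×1 = 32
Yellow: 4×1 + 4×5 + 4×3 = 36
Blue: 4×2 + 4×1 + 4×4 = 28
Pink: 4×5 + 4×3 + 4×2 = 40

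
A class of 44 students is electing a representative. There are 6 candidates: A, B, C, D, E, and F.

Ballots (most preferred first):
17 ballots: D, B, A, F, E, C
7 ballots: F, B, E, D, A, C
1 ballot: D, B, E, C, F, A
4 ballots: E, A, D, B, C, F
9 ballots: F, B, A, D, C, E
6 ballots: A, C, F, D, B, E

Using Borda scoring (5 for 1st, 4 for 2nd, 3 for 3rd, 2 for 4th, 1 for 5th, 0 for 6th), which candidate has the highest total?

A: 17×3 + 7×1 + 1×0 + 4×4 + 9×3 + 6×5 = 131
B: 17×4 + 7×4 + 1×4 + 4×2 + 9×4 + 6×1 = 150
C: 17×0 + 7×0 + 1×2 + 4×1 + 9×1 + 6×4 = 39
D: 17×5 + 7×2 + 1×5 + 4×3 + 9×2 + 6×2 = 146
E: 17×1 + 7×3 + 1×3 + 4×5 + 9×0 + 6×0 = 61
F: 17×2 + 7×5 + 1×1 + 4×0 + 9×5 + 6×3 = 133

B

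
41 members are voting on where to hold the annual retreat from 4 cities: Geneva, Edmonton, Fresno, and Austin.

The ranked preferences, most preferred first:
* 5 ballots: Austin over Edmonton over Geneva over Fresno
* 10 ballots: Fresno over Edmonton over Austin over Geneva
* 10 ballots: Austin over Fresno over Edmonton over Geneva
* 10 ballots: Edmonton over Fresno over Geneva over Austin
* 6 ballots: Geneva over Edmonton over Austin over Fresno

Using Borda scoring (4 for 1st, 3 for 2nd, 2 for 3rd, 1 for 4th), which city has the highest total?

Geneva: 5×2 + 10×1 + 10×1 + 10×2 + 6×4 = 74
Edmonton: 5×3 + 10×3 + 10×2 + 10×4 + 6×3 = 123
Fresno: 5×1 + 10×4 + 10×3 + 10×3 + 6×1 = 111
Austin: 5×4 + 10×2 + 10×4 + 10×1 + 6×2 = 102

Edmonton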